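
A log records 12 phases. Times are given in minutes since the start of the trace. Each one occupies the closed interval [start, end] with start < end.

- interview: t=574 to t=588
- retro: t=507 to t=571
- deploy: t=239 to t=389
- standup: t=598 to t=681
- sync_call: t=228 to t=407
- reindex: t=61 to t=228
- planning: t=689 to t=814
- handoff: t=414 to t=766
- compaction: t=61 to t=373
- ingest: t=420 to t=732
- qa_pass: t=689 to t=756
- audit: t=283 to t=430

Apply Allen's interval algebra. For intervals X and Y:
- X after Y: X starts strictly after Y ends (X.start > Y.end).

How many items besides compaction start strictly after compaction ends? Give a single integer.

7

Target compaction = [t=61, t=373].
audit [t=283, t=430] → overlapped-by → no.
deploy [t=239, t=389] → overlapped-by → no.
handoff [t=414, t=766] → after → counts.
ingest [t=420, t=732] → after → counts.
interview [t=574, t=588] → after → counts.
planning [t=689, t=814] → after → counts.
qa_pass [t=689, t=756] → after → counts.
reindex [t=61, t=228] → starts → no.
retro [t=507, t=571] → after → counts.
standup [t=598, t=681] → after → counts.
sync_call [t=228, t=407] → overlapped-by → no.
Total: 7.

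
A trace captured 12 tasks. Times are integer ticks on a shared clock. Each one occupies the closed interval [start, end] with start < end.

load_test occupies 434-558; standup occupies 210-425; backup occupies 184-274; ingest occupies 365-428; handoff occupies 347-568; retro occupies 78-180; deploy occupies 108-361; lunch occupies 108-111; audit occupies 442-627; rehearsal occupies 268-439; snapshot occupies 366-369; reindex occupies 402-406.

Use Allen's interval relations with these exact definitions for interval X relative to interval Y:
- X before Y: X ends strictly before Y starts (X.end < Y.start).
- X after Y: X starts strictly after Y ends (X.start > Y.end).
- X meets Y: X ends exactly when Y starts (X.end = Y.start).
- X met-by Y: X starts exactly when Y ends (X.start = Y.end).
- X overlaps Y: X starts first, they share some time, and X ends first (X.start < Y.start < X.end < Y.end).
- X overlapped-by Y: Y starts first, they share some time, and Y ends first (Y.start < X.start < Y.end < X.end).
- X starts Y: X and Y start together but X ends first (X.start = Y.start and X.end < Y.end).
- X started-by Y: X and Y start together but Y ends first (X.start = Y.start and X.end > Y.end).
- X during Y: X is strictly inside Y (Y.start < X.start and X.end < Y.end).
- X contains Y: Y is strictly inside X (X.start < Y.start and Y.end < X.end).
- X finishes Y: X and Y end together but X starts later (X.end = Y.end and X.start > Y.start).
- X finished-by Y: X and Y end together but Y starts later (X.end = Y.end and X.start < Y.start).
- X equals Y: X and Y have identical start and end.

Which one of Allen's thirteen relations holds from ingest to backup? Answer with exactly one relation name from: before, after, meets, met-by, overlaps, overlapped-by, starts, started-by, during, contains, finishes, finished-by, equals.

after

ingest = [365, 428]; backup = [184, 274].
Compare endpoints: ingest.start > backup.start, ingest.start > backup.end, ingest.end > backup.start, ingest.end > backup.end.
That pattern is 'after'.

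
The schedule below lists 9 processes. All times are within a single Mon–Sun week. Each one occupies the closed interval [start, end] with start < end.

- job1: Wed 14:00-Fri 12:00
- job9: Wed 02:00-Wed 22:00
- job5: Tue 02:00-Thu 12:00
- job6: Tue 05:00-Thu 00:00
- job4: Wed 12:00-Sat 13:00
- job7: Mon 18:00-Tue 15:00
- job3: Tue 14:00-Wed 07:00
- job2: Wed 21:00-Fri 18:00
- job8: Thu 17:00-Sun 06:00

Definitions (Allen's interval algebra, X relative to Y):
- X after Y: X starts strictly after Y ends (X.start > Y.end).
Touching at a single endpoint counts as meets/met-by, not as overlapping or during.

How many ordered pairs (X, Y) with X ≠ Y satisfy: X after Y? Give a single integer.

12

Checking all 72 ordered pairs for relation 'after'; matching pairs in alphabetical order:
(job1, job3): job1 after job3 ✓
(job1, job7): job1 after job7 ✓
(job2, job3): job2 after job3 ✓
(job2, job7): job2 after job7 ✓
(job4, job3): job4 after job3 ✓
(job4, job7): job4 after job7 ✓
(job8, job3): job8 after job3 ✓
(job8, job5): job8 after job5 ✓
(job8, job6): job8 after job6 ✓
(job8, job7): job8 after job7 ✓
(job8, job9): job8 after job9 ✓
(job9, job7): job9 after job7 ✓
Count: 12.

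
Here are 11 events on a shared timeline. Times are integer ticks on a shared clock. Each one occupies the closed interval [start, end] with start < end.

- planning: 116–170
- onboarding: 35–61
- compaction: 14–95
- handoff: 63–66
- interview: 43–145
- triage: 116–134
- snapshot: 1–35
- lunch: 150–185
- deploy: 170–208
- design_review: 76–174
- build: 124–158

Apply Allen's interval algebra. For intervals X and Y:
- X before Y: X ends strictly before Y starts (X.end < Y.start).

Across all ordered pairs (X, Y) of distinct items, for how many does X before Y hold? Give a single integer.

31

Checking all 110 ordered pairs for relation 'before'; matching pairs in alphabetical order:
(build, deploy): build before deploy ✓
(compaction, build): compaction before build ✓
(compaction, deploy): compaction before deploy ✓
(compaction, lunch): compaction before lunch ✓
(compaction, planning): compaction before planning ✓
(compaction, triage): compaction before triage ✓
(handoff, build): handoff before build ✓
(handoff, deploy): handoff before deploy ✓
(handoff, design_review): handoff before design_review ✓
(handoff, lunch): handoff before lunch ✓
(handoff, planning): handoff before planning ✓
(handoff, triage): handoff before triage ✓
(interview, deploy): interview before deploy ✓
(interview, lunch): interview before lunch ✓
(onboarding, build): onboarding before build ✓
(onboarding, deploy): onboarding before deploy ✓
(onboarding, design_review): onboarding before design_review ✓
(onboarding, handoff): onboarding before handoff ✓
(onboarding, lunch): onboarding before lunch ✓
(onboarding, planning): onboarding before planning ✓
(onboarding, triage): onboarding before triage ✓
(snapshot, build): snapshot before build ✓
(snapshot, deploy): snapshot before deploy ✓
(snapshot, design_review): snapshot before design_review ✓
... plus 7 further pairs not listed.
Count: 31.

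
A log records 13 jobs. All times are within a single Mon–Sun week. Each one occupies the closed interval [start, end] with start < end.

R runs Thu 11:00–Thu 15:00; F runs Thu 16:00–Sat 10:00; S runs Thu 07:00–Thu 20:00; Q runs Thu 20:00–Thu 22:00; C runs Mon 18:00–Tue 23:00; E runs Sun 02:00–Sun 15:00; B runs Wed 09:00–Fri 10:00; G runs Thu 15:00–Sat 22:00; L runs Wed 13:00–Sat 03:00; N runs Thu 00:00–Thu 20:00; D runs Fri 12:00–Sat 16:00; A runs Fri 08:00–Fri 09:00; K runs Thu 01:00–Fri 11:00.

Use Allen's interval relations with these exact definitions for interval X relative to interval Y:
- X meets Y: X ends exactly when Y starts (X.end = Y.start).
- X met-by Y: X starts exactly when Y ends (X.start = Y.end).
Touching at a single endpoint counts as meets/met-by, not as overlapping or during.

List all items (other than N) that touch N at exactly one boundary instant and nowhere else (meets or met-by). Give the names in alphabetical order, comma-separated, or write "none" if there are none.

Target N = [Thu 00:00, Thu 20:00].
A [Fri 08:00, Fri 09:00] → after → no.
B [Wed 09:00, Fri 10:00] → contains → no.
C [Mon 18:00, Tue 23:00] → before → no.
D [Fri 12:00, Sat 16:00] → after → no.
E [Sun 02:00, Sun 15:00] → after → no.
F [Thu 16:00, Sat 10:00] → overlapped-by → no.
G [Thu 15:00, Sat 22:00] → overlapped-by → no.
K [Thu 01:00, Fri 11:00] → overlapped-by → no.
L [Wed 13:00, Sat 03:00] → contains → no.
Q [Thu 20:00, Thu 22:00] → met-by → yes.
R [Thu 11:00, Thu 15:00] → during → no.
S [Thu 07:00, Thu 20:00] → finishes → no.
Result: Q.

Q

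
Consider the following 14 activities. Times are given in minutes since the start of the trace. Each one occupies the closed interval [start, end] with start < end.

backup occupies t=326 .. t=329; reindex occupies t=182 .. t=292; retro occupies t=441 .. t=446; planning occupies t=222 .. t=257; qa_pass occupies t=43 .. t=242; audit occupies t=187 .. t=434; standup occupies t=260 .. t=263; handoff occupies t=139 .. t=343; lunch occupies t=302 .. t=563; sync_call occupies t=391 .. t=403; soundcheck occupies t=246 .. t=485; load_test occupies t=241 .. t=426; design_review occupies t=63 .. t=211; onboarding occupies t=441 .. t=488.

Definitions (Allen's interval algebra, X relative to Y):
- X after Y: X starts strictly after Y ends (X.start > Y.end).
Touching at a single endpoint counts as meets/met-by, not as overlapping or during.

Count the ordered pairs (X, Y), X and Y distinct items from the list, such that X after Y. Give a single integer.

Checking all 182 ordered pairs for relation 'after'; matching pairs in alphabetical order:
(backup, design_review): backup after design_review ✓
(backup, planning): backup after planning ✓
(backup, qa_pass): backup after qa_pass ✓
(backup, reindex): backup after reindex ✓
(backup, standup): backup after standup ✓
(load_test, design_review): load_test after design_review ✓
(lunch, design_review): lunch after design_review ✓
(lunch, planning): lunch after planning ✓
(lunch, qa_pass): lunch after qa_pass ✓
(lunch, reindex): lunch after reindex ✓
(lunch, standup): lunch after standup ✓
(onboarding, audit): onboarding after audit ✓
(onboarding, backup): onboarding after backup ✓
(onboarding, design_review): onboarding after design_review ✓
(onboarding, handoff): onboarding after handoff ✓
(onboarding, load_test): onboarding after load_test ✓
(onboarding, planning): onboarding after planning ✓
(onboarding, qa_pass): onboarding after qa_pass ✓
(onboarding, reindex): onboarding after reindex ✓
(onboarding, standup): onboarding after standup ✓
(onboarding, sync_call): onboarding after sync_call ✓
(planning, design_review): planning after design_review ✓
(retro, audit): retro after audit ✓
(retro, backup): retro after backup ✓
... plus 20 further pairs not listed.
Count: 44.

44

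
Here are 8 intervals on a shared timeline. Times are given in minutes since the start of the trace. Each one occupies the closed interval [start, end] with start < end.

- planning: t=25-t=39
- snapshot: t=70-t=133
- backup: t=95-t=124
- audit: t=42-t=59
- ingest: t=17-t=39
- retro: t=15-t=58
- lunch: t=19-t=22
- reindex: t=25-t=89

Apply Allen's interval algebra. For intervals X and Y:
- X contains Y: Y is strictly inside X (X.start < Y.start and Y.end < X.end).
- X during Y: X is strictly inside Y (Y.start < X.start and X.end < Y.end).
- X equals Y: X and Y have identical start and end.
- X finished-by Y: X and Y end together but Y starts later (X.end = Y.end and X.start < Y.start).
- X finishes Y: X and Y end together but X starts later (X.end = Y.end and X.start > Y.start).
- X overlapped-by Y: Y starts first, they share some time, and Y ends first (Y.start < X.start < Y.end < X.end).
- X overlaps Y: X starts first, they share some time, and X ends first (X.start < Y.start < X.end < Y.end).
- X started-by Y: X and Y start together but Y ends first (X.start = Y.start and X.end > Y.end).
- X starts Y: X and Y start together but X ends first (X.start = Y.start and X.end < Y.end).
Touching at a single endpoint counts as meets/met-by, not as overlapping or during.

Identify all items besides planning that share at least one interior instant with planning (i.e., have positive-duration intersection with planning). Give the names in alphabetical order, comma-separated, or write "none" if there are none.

ingest, reindex, retro

Target planning = [t=25, t=39].
audit [t=42, t=59] → after → no.
backup [t=95, t=124] → after → no.
ingest [t=17, t=39] → finished-by → yes.
lunch [t=19, t=22] → before → no.
reindex [t=25, t=89] → started-by → yes.
retro [t=15, t=58] → contains → yes.
snapshot [t=70, t=133] → after → no.
Result: ingest, reindex, retro.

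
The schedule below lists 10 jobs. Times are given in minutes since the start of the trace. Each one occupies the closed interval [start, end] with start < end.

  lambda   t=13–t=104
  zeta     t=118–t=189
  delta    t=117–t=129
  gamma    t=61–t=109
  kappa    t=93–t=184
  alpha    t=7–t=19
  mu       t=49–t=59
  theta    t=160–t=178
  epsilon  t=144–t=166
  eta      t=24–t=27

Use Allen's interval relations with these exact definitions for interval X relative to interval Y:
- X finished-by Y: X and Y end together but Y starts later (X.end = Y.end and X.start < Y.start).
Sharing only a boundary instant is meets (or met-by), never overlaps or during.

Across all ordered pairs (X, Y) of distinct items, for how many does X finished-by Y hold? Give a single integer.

Checking all 90 ordered pairs for relation 'finished-by'; matching pairs in alphabetical order:
No pair satisfies it.
Count: 0.

0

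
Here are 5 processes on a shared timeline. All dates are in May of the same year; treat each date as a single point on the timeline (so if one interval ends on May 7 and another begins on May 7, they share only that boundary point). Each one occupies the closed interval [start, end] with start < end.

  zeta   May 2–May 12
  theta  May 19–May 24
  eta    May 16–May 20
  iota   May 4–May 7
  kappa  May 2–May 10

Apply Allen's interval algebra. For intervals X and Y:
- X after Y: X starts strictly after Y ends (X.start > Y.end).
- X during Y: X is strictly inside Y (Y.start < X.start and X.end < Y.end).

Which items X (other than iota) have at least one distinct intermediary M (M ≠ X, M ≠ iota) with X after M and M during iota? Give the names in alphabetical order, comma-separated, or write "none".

none

Target iota = [May 4, May 7].
Intermediaries M with M during iota: none.
Union: none.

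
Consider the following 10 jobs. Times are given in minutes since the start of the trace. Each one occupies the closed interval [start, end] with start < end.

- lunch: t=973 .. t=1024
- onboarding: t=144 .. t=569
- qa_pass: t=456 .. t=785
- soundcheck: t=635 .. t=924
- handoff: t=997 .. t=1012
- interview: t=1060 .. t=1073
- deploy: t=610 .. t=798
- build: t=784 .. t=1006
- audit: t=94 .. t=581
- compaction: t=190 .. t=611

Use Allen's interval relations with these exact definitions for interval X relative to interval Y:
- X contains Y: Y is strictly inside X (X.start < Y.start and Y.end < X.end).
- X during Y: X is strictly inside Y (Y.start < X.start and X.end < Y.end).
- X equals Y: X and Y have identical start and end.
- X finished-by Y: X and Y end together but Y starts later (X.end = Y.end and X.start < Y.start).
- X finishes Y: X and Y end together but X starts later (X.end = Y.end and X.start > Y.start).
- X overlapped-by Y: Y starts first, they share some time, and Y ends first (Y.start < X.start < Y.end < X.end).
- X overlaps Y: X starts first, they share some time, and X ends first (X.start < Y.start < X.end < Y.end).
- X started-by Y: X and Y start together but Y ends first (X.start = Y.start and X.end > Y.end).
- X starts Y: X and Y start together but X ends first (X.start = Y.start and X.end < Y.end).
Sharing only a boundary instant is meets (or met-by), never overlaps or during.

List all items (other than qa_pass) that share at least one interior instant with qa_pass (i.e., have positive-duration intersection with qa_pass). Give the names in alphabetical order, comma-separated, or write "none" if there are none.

Target qa_pass = [t=456, t=785].
audit [t=94, t=581] → overlaps → yes.
build [t=784, t=1006] → overlapped-by → yes.
compaction [t=190, t=611] → overlaps → yes.
deploy [t=610, t=798] → overlapped-by → yes.
handoff [t=997, t=1012] → after → no.
interview [t=1060, t=1073] → after → no.
lunch [t=973, t=1024] → after → no.
onboarding [t=144, t=569] → overlaps → yes.
soundcheck [t=635, t=924] → overlapped-by → yes.
Result: audit, build, compaction, deploy, onboarding, soundcheck.

audit, build, compaction, deploy, onboarding, soundcheck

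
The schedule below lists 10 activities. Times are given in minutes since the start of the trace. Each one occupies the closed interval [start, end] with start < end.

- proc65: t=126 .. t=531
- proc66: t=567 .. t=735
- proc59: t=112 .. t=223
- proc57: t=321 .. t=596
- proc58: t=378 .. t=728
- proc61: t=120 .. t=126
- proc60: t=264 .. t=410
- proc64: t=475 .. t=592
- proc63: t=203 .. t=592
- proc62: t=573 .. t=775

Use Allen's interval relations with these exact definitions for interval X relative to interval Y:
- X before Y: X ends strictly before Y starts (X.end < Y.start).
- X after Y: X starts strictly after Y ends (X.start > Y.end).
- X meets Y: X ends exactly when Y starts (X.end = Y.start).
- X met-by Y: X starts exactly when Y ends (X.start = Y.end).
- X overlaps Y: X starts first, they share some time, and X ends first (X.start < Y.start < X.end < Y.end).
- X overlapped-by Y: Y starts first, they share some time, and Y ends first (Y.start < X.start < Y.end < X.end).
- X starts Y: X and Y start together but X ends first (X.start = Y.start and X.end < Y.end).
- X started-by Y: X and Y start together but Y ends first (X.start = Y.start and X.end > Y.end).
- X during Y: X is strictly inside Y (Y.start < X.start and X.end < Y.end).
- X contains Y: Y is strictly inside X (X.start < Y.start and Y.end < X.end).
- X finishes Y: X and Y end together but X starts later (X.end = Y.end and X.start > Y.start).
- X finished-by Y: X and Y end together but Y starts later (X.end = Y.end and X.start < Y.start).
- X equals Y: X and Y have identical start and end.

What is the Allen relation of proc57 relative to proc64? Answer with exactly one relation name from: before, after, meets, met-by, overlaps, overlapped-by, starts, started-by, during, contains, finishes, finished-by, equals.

proc57 = [t=321, t=596]; proc64 = [t=475, t=592].
Compare endpoints: proc57.start < proc64.start, proc57.start < proc64.end, proc57.end > proc64.start, proc57.end > proc64.end.
That pattern is 'contains'.

contains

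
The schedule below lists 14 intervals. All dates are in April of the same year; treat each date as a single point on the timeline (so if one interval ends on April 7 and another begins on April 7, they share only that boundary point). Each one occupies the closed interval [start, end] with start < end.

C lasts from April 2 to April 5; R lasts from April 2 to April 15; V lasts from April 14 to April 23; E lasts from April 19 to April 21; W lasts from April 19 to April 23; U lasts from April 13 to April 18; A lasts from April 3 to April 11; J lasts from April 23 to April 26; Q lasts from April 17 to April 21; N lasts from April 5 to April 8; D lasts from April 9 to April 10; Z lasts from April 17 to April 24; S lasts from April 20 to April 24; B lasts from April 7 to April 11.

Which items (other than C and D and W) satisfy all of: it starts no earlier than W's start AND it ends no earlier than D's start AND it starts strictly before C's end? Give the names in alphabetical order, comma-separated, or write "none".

Conditions: its start is no earlier than W's start (X.start >= April 19) AND its end is no earlier than D's start (X.end >= April 9) AND its start is strictly before C's end (X.start < April 5).
A: start April 3 >= April 19? ✗; end April 11 >= April 9? ✓; start April 3 < April 5? ✓ → no.
B: start April 7 >= April 19? ✗; end April 11 >= April 9? ✓; start April 7 < April 5? ✗ → no.
E: start April 19 >= April 19? ✓; end April 21 >= April 9? ✓; start April 19 < April 5? ✗ → no.
J: start April 23 >= April 19? ✓; end April 26 >= April 9? ✓; start April 23 < April 5? ✗ → no.
N: start April 5 >= April 19? ✗; end April 8 >= April 9? ✗; start April 5 < April 5? ✗ → no.
Q: start April 17 >= April 19? ✗; end April 21 >= April 9? ✓; start April 17 < April 5? ✗ → no.
R: start April 2 >= April 19? ✗; end April 15 >= April 9? ✓; start April 2 < April 5? ✓ → no.
S: start April 20 >= April 19? ✓; end April 24 >= April 9? ✓; start April 20 < April 5? ✗ → no.
U: start April 13 >= April 19? ✗; end April 18 >= April 9? ✓; start April 13 < April 5? ✗ → no.
V: start April 14 >= April 19? ✗; end April 23 >= April 9? ✓; start April 14 < April 5? ✗ → no.
Z: start April 17 >= April 19? ✗; end April 24 >= April 9? ✓; start April 17 < April 5? ✗ → no.
Result: none.

none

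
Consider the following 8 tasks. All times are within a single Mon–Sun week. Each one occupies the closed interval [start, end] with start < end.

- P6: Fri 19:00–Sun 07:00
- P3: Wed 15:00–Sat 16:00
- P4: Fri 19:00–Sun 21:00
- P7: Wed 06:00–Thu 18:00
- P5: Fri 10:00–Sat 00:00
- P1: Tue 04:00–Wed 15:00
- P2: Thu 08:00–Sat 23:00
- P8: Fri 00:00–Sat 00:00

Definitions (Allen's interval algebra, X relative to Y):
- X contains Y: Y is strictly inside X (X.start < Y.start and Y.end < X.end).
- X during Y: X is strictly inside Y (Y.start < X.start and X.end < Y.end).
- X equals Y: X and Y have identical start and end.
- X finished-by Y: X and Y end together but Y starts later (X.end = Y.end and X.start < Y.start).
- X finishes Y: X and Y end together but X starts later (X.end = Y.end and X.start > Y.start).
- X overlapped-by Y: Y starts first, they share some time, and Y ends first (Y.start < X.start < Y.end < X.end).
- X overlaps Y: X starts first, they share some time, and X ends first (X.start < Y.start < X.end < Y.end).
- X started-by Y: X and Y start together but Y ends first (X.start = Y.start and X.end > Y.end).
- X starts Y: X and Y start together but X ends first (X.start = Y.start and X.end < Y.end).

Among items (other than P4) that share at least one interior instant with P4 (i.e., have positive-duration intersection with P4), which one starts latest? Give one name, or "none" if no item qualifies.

Target P4 = [Fri 19:00, Sun 21:00].
P1 [Tue 04:00, Wed 15:00] → before → excluded.
P2 [Thu 08:00, Sat 23:00] → overlaps → candidate.
P3 [Wed 15:00, Sat 16:00] → overlaps → candidate.
P5 [Fri 10:00, Sat 00:00] → overlaps → candidate.
P6 [Fri 19:00, Sun 07:00] → starts → candidate.
P7 [Wed 06:00, Thu 18:00] → before → excluded.
P8 [Fri 00:00, Sat 00:00] → overlaps → candidate.
Among candidates, latest start is Fri 19:00 → P6.

P6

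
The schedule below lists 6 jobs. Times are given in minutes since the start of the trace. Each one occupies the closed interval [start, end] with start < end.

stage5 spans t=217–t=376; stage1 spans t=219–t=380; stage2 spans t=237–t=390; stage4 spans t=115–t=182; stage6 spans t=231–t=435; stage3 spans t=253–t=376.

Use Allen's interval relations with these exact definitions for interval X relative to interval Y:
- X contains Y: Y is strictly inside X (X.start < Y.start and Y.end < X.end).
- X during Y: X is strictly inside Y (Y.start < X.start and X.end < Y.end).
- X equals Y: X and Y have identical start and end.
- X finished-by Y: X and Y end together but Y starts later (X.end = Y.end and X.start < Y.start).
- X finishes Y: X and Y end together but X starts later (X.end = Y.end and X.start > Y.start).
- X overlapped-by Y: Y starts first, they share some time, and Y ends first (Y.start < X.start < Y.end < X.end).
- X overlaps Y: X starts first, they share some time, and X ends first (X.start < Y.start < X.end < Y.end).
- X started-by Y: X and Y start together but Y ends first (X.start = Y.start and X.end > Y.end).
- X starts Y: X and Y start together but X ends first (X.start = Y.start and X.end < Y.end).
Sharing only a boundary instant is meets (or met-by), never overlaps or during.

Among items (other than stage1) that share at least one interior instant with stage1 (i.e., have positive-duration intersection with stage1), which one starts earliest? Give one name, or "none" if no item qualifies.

stage5

Target stage1 = [t=219, t=380].
stage2 [t=237, t=390] → overlapped-by → candidate.
stage3 [t=253, t=376] → during → candidate.
stage4 [t=115, t=182] → before → excluded.
stage5 [t=217, t=376] → overlaps → candidate.
stage6 [t=231, t=435] → overlapped-by → candidate.
Among candidates, earliest start is t=217 → stage5.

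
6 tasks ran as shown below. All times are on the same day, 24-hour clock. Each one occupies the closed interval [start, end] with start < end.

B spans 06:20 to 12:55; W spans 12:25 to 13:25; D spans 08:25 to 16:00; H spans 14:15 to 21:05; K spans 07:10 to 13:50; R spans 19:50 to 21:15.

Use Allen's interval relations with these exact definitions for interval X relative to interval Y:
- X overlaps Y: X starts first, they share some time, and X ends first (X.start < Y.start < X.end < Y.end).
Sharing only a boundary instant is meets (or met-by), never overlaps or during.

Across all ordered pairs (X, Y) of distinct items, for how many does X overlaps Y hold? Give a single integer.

Checking all 30 ordered pairs for relation 'overlaps'; matching pairs in alphabetical order:
(B, D): B overlaps D ✓
(B, K): B overlaps K ✓
(B, W): B overlaps W ✓
(D, H): D overlaps H ✓
(H, R): H overlaps R ✓
(K, D): K overlaps D ✓
Count: 6.

6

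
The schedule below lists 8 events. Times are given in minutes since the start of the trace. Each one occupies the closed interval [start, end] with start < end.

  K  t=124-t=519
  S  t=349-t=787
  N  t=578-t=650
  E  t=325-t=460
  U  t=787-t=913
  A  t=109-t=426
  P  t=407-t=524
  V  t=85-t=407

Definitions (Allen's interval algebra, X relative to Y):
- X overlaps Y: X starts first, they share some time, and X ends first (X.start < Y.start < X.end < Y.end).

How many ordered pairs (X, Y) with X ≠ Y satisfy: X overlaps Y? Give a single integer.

12

Checking all 56 ordered pairs for relation 'overlaps'; matching pairs in alphabetical order:
(A, E): A overlaps E ✓
(A, K): A overlaps K ✓
(A, P): A overlaps P ✓
(A, S): A overlaps S ✓
(E, P): E overlaps P ✓
(E, S): E overlaps S ✓
(K, P): K overlaps P ✓
(K, S): K overlaps S ✓
(V, A): V overlaps A ✓
(V, E): V overlaps E ✓
(V, K): V overlaps K ✓
(V, S): V overlaps S ✓
Count: 12.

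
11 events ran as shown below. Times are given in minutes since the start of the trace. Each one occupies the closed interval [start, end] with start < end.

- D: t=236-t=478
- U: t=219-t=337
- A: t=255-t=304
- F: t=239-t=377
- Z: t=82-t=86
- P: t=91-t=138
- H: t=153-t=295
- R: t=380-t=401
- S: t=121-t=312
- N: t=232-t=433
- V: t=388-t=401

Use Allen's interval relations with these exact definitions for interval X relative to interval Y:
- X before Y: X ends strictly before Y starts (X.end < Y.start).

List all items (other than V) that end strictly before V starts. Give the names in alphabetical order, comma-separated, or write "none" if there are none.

A, F, H, P, S, U, Z

Target V = [t=388, t=401].
A [t=255, t=304] → before → yes.
D [t=236, t=478] → contains → no.
F [t=239, t=377] → before → yes.
H [t=153, t=295] → before → yes.
N [t=232, t=433] → contains → no.
P [t=91, t=138] → before → yes.
R [t=380, t=401] → finished-by → no.
S [t=121, t=312] → before → yes.
U [t=219, t=337] → before → yes.
Z [t=82, t=86] → before → yes.
Result: A, F, H, P, S, U, Z.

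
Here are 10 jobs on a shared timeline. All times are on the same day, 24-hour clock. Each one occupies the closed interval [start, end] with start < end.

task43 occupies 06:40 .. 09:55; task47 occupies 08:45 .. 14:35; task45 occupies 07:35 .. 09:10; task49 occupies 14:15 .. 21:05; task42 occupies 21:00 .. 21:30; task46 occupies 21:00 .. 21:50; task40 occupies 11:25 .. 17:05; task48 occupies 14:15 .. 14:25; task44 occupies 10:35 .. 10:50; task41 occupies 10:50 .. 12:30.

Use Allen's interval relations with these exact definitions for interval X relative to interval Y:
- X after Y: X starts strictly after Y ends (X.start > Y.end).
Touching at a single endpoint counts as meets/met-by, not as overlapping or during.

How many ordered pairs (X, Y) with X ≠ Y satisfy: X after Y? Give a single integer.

Checking all 90 ordered pairs for relation 'after'; matching pairs in alphabetical order:
(task40, task43): task40 after task43 ✓
(task40, task44): task40 after task44 ✓
(task40, task45): task40 after task45 ✓
(task41, task43): task41 after task43 ✓
(task41, task45): task41 after task45 ✓
(task42, task40): task42 after task40 ✓
(task42, task41): task42 after task41 ✓
(task42, task43): task42 after task43 ✓
(task42, task44): task42 after task44 ✓
(task42, task45): task42 after task45 ✓
(task42, task47): task42 after task47 ✓
(task42, task48): task42 after task48 ✓
(task44, task43): task44 after task43 ✓
(task44, task45): task44 after task45 ✓
(task46, task40): task46 after task40 ✓
(task46, task41): task46 after task41 ✓
(task46, task43): task46 after task43 ✓
(task46, task44): task46 after task44 ✓
(task46, task45): task46 after task45 ✓
(task46, task47): task46 after task47 ✓
(task46, task48): task46 after task48 ✓
(task48, task41): task48 after task41 ✓
(task48, task43): task48 after task43 ✓
(task48, task44): task48 after task44 ✓
... plus 5 further pairs not listed.
Count: 29.

29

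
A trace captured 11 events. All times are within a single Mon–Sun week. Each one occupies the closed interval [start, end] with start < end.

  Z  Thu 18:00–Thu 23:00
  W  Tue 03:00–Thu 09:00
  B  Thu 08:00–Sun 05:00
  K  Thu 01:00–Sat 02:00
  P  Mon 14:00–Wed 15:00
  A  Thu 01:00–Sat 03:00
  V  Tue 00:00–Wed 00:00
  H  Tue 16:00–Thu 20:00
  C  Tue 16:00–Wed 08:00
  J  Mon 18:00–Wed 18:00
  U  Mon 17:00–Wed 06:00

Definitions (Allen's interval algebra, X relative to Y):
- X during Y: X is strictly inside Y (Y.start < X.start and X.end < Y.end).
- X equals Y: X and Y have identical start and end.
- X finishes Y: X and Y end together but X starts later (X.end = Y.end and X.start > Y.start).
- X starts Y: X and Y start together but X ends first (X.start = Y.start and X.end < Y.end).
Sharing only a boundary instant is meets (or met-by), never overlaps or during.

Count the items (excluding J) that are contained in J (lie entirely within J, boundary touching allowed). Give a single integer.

Target J = [Mon 18:00, Wed 18:00].
A [Thu 01:00, Sat 03:00] → after → no.
B [Thu 08:00, Sun 05:00] → after → no.
C [Tue 16:00, Wed 08:00] → during → counts.
H [Tue 16:00, Thu 20:00] → overlapped-by → no.
K [Thu 01:00, Sat 02:00] → after → no.
P [Mon 14:00, Wed 15:00] → overlaps → no.
U [Mon 17:00, Wed 06:00] → overlaps → no.
V [Tue 00:00, Wed 00:00] → during → counts.
W [Tue 03:00, Thu 09:00] → overlapped-by → no.
Z [Thu 18:00, Thu 23:00] → after → no.
Total: 2.

2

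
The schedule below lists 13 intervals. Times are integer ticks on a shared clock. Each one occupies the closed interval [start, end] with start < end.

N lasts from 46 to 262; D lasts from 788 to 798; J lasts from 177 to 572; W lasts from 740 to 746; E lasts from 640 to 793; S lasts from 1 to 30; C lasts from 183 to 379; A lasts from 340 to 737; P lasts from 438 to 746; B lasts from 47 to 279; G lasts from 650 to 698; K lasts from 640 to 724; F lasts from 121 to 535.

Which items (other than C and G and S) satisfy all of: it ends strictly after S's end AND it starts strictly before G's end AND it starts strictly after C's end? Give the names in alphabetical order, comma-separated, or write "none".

Conditions: its end is strictly after S's end (X.end > 30) AND its start is strictly before G's end (X.start < 698) AND its start is strictly after C's end (X.start > 379).
A: end 737 > 30? ✓; start 340 < 698? ✓; start 340 > 379? ✗ → no.
B: end 279 > 30? ✓; start 47 < 698? ✓; start 47 > 379? ✗ → no.
D: end 798 > 30? ✓; start 788 < 698? ✗; start 788 > 379? ✓ → no.
E: end 793 > 30? ✓; start 640 < 698? ✓; start 640 > 379? ✓ → yes.
F: end 535 > 30? ✓; start 121 < 698? ✓; start 121 > 379? ✗ → no.
J: end 572 > 30? ✓; start 177 < 698? ✓; start 177 > 379? ✗ → no.
K: end 724 > 30? ✓; start 640 < 698? ✓; start 640 > 379? ✓ → yes.
N: end 262 > 30? ✓; start 46 < 698? ✓; start 46 > 379? ✗ → no.
P: end 746 > 30? ✓; start 438 < 698? ✓; start 438 > 379? ✓ → yes.
W: end 746 > 30? ✓; start 740 < 698? ✗; start 740 > 379? ✓ → no.
Result: E, K, P.

E, K, P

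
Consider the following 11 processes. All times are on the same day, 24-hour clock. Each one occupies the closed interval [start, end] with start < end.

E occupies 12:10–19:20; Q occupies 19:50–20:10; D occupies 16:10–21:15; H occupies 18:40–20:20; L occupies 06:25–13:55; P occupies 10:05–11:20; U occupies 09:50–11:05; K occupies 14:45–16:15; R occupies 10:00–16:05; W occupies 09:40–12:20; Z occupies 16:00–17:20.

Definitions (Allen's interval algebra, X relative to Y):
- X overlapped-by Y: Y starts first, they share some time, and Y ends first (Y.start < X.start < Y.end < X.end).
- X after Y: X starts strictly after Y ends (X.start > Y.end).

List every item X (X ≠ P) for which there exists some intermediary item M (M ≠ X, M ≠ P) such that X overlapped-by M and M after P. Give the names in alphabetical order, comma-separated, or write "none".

Target P = [10:05, 11:20].
Intermediaries M with M after P: D, E, H, K, Q, Z.
Via D — items with X overlapped-by D: none.
Via E — items with X overlapped-by E: D, H.
Via H — items with X overlapped-by H: none.
Via K — items with X overlapped-by K: D, Z.
Via Q — items with X overlapped-by Q: none.
Via Z — items with X overlapped-by Z: D.
Union: D, H, Z.

D, H, Z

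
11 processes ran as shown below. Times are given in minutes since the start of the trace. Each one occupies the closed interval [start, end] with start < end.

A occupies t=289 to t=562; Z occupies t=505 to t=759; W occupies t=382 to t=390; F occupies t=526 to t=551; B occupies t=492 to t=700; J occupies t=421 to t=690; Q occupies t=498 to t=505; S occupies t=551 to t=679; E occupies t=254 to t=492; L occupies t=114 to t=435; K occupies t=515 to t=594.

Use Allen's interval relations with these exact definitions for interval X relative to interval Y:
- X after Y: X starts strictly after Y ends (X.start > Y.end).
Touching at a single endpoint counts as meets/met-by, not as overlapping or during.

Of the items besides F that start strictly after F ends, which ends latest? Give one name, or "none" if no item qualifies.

Target F = [t=526, t=551].
A [t=289, t=562] → contains → excluded.
B [t=492, t=700] → contains → excluded.
E [t=254, t=492] → before → excluded.
J [t=421, t=690] → contains → excluded.
K [t=515, t=594] → contains → excluded.
L [t=114, t=435] → before → excluded.
Q [t=498, t=505] → before → excluded.
S [t=551, t=679] → met-by → excluded.
W [t=382, t=390] → before → excluded.
Z [t=505, t=759] → contains → excluded.
No candidates → none.

none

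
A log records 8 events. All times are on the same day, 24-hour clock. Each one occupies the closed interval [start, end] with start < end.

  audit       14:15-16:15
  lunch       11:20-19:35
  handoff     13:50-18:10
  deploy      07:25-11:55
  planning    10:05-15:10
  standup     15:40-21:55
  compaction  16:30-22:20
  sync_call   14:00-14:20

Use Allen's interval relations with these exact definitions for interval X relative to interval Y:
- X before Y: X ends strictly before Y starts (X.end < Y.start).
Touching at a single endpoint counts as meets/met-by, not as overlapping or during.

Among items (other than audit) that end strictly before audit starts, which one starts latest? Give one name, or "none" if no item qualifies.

deploy

Target audit = [14:15, 16:15].
compaction [16:30, 22:20] → after → excluded.
deploy [07:25, 11:55] → before → candidate.
handoff [13:50, 18:10] → contains → excluded.
lunch [11:20, 19:35] → contains → excluded.
planning [10:05, 15:10] → overlaps → excluded.
standup [15:40, 21:55] → overlapped-by → excluded.
sync_call [14:00, 14:20] → overlaps → excluded.
Among candidates, latest start is 07:25 → deploy.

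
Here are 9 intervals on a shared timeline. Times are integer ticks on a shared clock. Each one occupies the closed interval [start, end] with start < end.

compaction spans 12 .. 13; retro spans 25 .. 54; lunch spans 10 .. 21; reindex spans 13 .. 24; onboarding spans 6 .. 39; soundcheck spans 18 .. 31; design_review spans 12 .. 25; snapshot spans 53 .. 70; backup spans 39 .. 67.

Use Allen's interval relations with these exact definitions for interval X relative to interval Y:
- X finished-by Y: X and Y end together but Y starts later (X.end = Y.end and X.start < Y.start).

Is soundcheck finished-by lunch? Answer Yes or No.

No

soundcheck = [18, 31], lunch = [10, 21].
Actual relation of soundcheck to lunch: overlapped-by.
Asked whether 'finished-by' holds → No.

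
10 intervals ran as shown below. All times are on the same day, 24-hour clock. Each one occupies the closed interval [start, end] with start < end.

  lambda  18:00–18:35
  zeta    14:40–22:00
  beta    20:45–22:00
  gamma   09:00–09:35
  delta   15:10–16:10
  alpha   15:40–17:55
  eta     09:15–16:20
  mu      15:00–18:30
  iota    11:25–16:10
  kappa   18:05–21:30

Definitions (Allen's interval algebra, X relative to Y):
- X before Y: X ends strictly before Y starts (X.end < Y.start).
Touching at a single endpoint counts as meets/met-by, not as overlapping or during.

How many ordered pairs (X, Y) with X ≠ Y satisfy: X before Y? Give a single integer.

Checking all 90 ordered pairs for relation 'before'; matching pairs in alphabetical order:
(alpha, beta): alpha before beta ✓
(alpha, kappa): alpha before kappa ✓
(alpha, lambda): alpha before lambda ✓
(delta, beta): delta before beta ✓
(delta, kappa): delta before kappa ✓
(delta, lambda): delta before lambda ✓
(eta, beta): eta before beta ✓
(eta, kappa): eta before kappa ✓
(eta, lambda): eta before lambda ✓
(gamma, alpha): gamma before alpha ✓
(gamma, beta): gamma before beta ✓
(gamma, delta): gamma before delta ✓
(gamma, iota): gamma before iota ✓
(gamma, kappa): gamma before kappa ✓
(gamma, lambda): gamma before lambda ✓
(gamma, mu): gamma before mu ✓
(gamma, zeta): gamma before zeta ✓
(iota, beta): iota before beta ✓
(iota, kappa): iota before kappa ✓
(iota, lambda): iota before lambda ✓
(lambda, beta): lambda before beta ✓
(mu, beta): mu before beta ✓
Count: 22.

22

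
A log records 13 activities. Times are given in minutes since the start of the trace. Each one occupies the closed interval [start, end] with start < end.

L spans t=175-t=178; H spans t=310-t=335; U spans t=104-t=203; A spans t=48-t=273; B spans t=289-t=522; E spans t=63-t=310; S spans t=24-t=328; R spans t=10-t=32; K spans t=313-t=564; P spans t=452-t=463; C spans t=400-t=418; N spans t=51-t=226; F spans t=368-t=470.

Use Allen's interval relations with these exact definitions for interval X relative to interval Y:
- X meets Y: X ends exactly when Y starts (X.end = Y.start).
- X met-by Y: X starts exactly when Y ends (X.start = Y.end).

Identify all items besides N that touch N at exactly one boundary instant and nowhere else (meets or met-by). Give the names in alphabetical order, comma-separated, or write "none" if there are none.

none

Target N = [t=51, t=226].
A [t=48, t=273] → contains → no.
B [t=289, t=522] → after → no.
C [t=400, t=418] → after → no.
E [t=63, t=310] → overlapped-by → no.
F [t=368, t=470] → after → no.
H [t=310, t=335] → after → no.
K [t=313, t=564] → after → no.
L [t=175, t=178] → during → no.
P [t=452, t=463] → after → no.
R [t=10, t=32] → before → no.
S [t=24, t=328] → contains → no.
U [t=104, t=203] → during → no.
Result: none.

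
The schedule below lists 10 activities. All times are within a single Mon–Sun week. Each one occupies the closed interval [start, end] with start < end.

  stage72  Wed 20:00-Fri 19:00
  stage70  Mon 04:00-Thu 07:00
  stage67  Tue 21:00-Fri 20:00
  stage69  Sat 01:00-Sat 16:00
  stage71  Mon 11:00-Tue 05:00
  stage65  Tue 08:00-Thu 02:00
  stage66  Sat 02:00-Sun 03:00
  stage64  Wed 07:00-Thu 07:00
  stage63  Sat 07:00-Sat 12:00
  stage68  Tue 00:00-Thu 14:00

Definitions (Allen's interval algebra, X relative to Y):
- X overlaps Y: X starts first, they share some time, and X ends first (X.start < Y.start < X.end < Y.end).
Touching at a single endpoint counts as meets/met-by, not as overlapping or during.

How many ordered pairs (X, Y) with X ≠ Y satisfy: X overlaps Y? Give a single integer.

Checking all 90 ordered pairs for relation 'overlaps'; matching pairs in alphabetical order:
(stage64, stage72): stage64 overlaps stage72 ✓
(stage65, stage64): stage65 overlaps stage64 ✓
(stage65, stage67): stage65 overlaps stage67 ✓
(stage65, stage72): stage65 overlaps stage72 ✓
(stage68, stage67): stage68 overlaps stage67 ✓
(stage68, stage72): stage68 overlaps stage72 ✓
(stage69, stage66): stage69 overlaps stage66 ✓
(stage70, stage67): stage70 overlaps stage67 ✓
(stage70, stage68): stage70 overlaps stage68 ✓
(stage70, stage72): stage70 overlaps stage72 ✓
(stage71, stage68): stage71 overlaps stage68 ✓
Count: 11.

11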